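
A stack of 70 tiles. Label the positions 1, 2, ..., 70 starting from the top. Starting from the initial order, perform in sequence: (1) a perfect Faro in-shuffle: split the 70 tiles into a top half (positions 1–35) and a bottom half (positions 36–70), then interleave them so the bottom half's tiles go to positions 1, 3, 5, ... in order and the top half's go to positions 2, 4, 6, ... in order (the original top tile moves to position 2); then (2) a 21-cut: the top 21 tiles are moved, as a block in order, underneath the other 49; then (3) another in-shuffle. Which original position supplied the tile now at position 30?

18

Undo the operations in reverse order, starting from position 30:
  undo op 3 (in-shuffle, from top half): 30 ← 15
  undo op 2 (cut 21): 15 ← 36
  undo op 1 (in-shuffle, from top half): 36 ← 18
So the tile at position 30 came from original position 18.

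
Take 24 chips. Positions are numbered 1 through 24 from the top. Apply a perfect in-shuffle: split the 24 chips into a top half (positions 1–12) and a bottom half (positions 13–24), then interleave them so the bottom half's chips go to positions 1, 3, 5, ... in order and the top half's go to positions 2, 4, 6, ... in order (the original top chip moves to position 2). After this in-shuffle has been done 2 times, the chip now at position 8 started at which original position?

Work backwards from position 8, undoing one in-shuffle at a time:
8 ← 4 ← 2
So the chip now at position 8 started at position 2.

2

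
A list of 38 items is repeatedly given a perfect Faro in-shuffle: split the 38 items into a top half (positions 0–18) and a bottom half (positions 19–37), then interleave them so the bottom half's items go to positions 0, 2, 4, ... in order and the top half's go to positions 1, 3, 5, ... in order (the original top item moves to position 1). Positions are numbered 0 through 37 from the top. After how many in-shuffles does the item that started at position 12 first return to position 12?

Follow position 12 under repeated in-shuffles:
12 → 25 → 12
It first returns after 2 in-shuffles.

2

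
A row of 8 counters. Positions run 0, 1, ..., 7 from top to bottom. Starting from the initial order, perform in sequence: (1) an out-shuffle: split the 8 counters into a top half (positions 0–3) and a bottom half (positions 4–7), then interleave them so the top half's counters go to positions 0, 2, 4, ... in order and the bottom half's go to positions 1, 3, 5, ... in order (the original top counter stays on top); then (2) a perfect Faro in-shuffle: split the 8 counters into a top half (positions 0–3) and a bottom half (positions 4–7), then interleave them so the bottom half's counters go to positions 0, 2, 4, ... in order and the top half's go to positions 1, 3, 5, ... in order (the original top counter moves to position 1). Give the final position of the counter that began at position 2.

Track the counter from position 2 forward through each operation:
  after op 1 (out-shuffle): 2 → 4
  after op 2 (in-shuffle): 4 → 0

0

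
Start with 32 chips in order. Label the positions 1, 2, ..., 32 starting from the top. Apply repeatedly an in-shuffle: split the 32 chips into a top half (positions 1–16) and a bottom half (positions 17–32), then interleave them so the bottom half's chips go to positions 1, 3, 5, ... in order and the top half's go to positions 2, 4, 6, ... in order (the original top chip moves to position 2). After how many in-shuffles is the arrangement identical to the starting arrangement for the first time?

The in-shuffle permutes the 32 positions with cycle lengths [2, 10, 10, 10].
Every chip is home exactly when every cycle has completed a whole number of laps, i.e. after lcm(2, 10) = 10 in-shuffles.

10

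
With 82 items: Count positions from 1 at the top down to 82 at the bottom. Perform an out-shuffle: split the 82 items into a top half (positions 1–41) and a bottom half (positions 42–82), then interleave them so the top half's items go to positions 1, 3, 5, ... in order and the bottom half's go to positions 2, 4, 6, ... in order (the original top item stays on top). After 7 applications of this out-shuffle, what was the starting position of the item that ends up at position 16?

Work backwards from position 16, undoing one out-shuffle at a time:
16 ← 49 ← 25 ← 13 ← 7 ← 4 ← 43 ← 22
So the item now at position 16 started at position 22.

22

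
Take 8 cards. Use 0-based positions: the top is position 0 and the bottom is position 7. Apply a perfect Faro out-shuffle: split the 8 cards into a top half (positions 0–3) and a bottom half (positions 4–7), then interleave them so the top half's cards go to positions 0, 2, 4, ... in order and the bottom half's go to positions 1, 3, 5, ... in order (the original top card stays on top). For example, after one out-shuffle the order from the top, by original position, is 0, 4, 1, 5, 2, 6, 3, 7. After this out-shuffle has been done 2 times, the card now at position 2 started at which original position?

Work backwards from position 2, undoing one out-shuffle at a time:
2 ← 1 ← 4
So the card now at position 2 started at position 4.

4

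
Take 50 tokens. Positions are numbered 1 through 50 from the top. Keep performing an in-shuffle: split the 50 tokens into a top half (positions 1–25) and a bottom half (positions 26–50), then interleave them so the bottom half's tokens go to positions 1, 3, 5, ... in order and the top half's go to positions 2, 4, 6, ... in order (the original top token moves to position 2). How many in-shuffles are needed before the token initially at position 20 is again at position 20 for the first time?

Follow position 20 under repeated in-shuffles:
20 → 40 → 29 → 7 → 14 → 28 → 5 → 10 → 20
It first returns after 8 in-shuffles.

8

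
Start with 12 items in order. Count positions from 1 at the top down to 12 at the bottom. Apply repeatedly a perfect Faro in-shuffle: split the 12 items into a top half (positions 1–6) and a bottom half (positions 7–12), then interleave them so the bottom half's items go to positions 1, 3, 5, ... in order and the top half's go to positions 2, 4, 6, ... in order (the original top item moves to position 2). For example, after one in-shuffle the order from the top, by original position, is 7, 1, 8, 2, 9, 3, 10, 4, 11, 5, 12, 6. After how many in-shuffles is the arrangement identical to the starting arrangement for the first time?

The in-shuffle permutes the 12 positions with cycle lengths [12].
Every item is home exactly when every cycle has completed a whole number of laps, i.e. after lcm(12) = 12 in-shuffles.

12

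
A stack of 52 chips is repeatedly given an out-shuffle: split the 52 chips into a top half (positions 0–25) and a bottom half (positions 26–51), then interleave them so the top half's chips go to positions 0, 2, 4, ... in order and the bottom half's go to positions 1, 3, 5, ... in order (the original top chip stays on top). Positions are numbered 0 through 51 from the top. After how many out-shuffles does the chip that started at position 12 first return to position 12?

Follow position 12 under repeated out-shuffles:
12 → 24 → 48 → 45 → 39 → 27 → 3 → 6 → 12
It first returns after 8 out-shuffles.

8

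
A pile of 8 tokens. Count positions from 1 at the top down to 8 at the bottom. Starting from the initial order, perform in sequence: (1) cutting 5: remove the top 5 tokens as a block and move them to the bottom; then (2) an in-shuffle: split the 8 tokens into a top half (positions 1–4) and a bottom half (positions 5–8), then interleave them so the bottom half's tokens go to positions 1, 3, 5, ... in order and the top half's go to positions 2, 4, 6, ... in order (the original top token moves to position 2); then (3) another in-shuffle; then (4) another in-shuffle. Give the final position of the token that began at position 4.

Track the token from position 4 forward through each operation:
  after op 1 (cut 5): 4 → 7
  after op 2 (in-shuffle): 7 → 5
  after op 3 (in-shuffle): 5 → 1
  after op 4 (in-shuffle): 1 → 2

2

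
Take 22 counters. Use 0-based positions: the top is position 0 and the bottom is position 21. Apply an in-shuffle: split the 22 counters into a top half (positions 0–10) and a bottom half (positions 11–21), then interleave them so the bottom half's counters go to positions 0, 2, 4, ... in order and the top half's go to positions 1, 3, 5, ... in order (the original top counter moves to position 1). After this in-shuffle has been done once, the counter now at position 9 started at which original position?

4

Work backwards from position 9, undoing one in-shuffle at a time:
9 ← 4
So the counter now at position 9 started at position 4.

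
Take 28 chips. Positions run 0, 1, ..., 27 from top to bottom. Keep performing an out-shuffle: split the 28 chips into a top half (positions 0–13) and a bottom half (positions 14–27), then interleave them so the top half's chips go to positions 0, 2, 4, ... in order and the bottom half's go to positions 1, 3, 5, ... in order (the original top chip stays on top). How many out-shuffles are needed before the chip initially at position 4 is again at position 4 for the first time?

18

Follow position 4 under repeated out-shuffles:
4 → 8 → 16 → 5 → 10 → 20 → 13 → 26 → 25 → 23 → 19 → 11 → 22 → 17 → 7 → 14 → 1 → 2 → 4
It first returns after 18 out-shuffles.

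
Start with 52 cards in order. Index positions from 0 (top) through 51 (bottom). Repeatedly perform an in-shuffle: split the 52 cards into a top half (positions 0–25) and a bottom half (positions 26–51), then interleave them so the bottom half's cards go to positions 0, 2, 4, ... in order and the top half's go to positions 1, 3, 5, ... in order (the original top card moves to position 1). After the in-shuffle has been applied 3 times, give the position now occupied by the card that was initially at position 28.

19

Track the card's position through each in-shuffle:
28 → 4 → 9 → 19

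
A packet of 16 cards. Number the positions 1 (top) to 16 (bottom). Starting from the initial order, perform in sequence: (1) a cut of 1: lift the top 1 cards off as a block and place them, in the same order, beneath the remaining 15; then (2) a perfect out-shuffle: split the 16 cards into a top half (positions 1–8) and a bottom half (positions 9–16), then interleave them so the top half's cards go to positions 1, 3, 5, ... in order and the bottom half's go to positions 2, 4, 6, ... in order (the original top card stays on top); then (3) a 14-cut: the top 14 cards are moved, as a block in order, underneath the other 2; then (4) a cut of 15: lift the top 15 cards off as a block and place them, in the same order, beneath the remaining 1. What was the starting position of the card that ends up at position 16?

Undo the operations in reverse order, starting from position 16:
  undo op 4 (cut 15): 16 ← 15
  undo op 3 (cut 14): 15 ← 13
  undo op 2 (out-shuffle, from top half): 13 ← 7
  undo op 1 (cut 1): 7 ← 8
So the card at position 16 came from original position 8.

8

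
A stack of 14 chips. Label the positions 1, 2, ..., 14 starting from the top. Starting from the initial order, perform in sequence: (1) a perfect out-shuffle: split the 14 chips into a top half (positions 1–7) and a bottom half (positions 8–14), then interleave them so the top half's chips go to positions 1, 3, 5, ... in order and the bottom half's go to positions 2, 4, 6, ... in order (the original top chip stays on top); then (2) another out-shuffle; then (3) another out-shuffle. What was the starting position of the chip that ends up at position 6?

Undo the operations in reverse order, starting from position 6:
  undo op 3 (out-shuffle, from bottom half): 6 ← 10
  undo op 2 (out-shuffle, from bottom half): 10 ← 12
  undo op 1 (out-shuffle, from bottom half): 12 ← 13
So the chip at position 6 came from original position 13.

13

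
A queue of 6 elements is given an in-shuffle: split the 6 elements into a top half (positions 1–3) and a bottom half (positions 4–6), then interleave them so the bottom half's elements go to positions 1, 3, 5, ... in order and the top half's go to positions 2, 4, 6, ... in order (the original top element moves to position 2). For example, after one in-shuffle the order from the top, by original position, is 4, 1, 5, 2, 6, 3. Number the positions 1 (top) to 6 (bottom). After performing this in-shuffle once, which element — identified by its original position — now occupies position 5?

Work backwards from position 5, undoing one in-shuffle at a time:
5 ← 6
So the element now at position 5 started at position 6.

6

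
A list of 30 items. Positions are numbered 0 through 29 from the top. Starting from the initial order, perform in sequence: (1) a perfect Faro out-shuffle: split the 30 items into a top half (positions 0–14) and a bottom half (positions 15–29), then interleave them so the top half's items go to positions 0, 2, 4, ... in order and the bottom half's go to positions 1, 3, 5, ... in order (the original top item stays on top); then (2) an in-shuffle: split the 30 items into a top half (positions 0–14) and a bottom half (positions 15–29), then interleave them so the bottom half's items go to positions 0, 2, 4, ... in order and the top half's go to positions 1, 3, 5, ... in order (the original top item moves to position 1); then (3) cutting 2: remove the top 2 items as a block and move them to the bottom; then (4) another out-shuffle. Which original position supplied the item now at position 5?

Undo the operations in reverse order, starting from position 5:
  undo op 4 (out-shuffle, from bottom half): 5 ← 17
  undo op 3 (cut 2): 17 ← 19
  undo op 2 (in-shuffle, from top half): 19 ← 9
  undo op 1 (out-shuffle, from bottom half): 9 ← 19
So the item at position 5 came from original position 19.

19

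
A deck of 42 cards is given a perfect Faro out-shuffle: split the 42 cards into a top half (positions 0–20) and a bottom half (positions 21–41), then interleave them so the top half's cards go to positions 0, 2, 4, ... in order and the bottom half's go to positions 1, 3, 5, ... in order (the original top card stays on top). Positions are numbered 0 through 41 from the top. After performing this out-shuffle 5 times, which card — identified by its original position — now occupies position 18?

Work backwards from position 18, undoing one out-shuffle at a time:
18 ← 9 ← 25 ← 33 ← 37 ← 39
So the card now at position 18 started at position 39.

39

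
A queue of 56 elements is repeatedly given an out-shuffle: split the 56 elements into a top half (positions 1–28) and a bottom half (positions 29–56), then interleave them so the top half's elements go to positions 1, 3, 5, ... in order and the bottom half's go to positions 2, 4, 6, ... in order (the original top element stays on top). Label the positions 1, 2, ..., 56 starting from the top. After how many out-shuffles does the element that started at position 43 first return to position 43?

20

Follow position 43 under repeated out-shuffles:
43 → 30 → 4 → 7 → 13 → 25 → 49 → 42 → 28 → 55 → 54 → 52 → 48 → 40 → 24 → 47 → 38 → 20 → 39 → 22 → 43
It first returns after 20 out-shuffles.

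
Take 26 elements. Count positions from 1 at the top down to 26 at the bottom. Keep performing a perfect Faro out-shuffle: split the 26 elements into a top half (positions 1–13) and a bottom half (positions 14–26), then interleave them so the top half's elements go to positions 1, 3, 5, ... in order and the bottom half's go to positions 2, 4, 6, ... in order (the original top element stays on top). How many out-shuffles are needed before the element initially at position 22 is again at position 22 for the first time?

Follow position 22 under repeated out-shuffles:
22 → 18 → 10 → 19 → 12 → 23 → 20 → 14 → 2 → 3 → 5 → 9 → 17 → 8 → 15 → 4 → 7 → 13 → 25 → 24 → 22
It first returns after 20 out-shuffles.

20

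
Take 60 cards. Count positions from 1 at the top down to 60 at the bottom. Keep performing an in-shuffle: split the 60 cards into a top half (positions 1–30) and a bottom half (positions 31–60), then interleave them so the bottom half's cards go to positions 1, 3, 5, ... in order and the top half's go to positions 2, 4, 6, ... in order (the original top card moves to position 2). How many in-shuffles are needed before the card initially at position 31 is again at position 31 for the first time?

60

Follow position 31 under repeated in-shuffles:
31 → 1 → 2 → 4 → 8 → 16 → 32 → 3 → ... → 31 (length 60)
It first returns after 60 in-shuffles.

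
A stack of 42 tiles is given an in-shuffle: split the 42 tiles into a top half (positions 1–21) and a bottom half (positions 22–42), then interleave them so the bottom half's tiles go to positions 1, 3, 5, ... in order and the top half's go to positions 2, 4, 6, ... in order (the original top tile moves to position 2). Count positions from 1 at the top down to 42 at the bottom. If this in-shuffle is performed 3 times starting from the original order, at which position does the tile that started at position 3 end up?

24

Track the tile's position through each in-shuffle:
3 → 6 → 12 → 24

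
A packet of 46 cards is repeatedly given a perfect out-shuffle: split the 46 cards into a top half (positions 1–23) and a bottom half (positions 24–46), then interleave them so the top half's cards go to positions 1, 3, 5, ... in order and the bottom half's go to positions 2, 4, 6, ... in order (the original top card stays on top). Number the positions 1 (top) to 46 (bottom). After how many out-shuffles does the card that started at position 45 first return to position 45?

Follow position 45 under repeated out-shuffles:
45 → 44 → 42 → 38 → 30 → 14 → 27 → 8 → 15 → 29 → 12 → 23 → 45
It first returns after 12 out-shuffles.

12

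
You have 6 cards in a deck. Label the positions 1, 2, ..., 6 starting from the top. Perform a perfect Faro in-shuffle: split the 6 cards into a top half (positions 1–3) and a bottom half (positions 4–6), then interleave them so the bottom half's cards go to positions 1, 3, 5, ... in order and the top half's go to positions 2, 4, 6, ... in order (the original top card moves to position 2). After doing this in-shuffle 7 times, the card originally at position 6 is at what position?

Track the card's position through each in-shuffle:
6 → 5 → 3 → 6 → 5 → 3 → 6 → 5

5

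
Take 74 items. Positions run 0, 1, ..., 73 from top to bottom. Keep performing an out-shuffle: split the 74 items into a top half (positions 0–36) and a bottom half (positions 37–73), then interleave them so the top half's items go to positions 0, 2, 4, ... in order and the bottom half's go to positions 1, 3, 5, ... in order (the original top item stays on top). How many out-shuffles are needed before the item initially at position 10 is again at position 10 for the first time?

9

Follow position 10 under repeated out-shuffles:
10 → 20 → 40 → 7 → 14 → 28 → 56 → 39 → 5 → 10
It first returns after 9 out-shuffles.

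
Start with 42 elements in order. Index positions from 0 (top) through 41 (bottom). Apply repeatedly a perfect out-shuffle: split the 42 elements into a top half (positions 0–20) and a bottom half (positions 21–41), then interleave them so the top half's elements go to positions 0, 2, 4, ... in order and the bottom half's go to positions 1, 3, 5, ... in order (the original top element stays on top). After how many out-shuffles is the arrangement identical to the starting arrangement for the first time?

The out-shuffle permutes the 42 positions with cycle lengths [1, 1, 20, 20].
Every element is home exactly when every cycle has completed a whole number of laps, i.e. after lcm(1, 20) = 20 out-shuffles.

20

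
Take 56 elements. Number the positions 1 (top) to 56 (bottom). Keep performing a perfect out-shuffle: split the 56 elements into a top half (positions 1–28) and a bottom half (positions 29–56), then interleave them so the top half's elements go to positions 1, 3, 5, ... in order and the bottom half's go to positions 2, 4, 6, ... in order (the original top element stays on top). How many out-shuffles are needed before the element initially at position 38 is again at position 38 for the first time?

20

Follow position 38 under repeated out-shuffles:
38 → 20 → 39 → 22 → 43 → 30 → 4 → 7 → 13 → 25 → 49 → 42 → 28 → 55 → 54 → 52 → 48 → 40 → 24 → 47 → 38
It first returns after 20 out-shuffles.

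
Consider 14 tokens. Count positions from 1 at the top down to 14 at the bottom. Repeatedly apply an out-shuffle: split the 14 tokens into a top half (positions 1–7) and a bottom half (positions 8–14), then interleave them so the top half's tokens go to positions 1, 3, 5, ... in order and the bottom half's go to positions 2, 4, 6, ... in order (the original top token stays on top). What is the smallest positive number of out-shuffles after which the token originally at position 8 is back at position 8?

Follow position 8 under repeated out-shuffles:
8 → 2 → 3 → 5 → 9 → 4 → 7 → 13 → 12 → 10 → 6 → 11 → 8
It first returns after 12 out-shuffles.

12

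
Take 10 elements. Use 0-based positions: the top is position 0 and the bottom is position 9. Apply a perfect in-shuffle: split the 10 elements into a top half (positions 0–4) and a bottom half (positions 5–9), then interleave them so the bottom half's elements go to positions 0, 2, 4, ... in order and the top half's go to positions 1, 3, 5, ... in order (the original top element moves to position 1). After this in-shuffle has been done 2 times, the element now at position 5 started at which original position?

Work backwards from position 5, undoing one in-shuffle at a time:
5 ← 2 ← 6
So the element now at position 5 started at position 6.

6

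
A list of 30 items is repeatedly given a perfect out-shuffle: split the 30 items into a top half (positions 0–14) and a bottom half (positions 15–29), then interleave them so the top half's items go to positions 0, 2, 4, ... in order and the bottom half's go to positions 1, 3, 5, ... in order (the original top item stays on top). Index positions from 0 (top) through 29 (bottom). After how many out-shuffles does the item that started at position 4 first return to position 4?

28

Follow position 4 under repeated out-shuffles:
4 → 8 → 16 → 3 → 6 → 12 → 24 → 19 → ... → 4 (length 28)
It first returns after 28 out-shuffles.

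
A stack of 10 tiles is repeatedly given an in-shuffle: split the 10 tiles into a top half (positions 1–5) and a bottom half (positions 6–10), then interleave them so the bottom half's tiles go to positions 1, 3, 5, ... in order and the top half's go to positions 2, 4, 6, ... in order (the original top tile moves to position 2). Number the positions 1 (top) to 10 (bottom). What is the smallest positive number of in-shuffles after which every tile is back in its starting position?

The in-shuffle permutes the 10 positions with cycle lengths [10].
Every tile is home exactly when every cycle has completed a whole number of laps, i.e. after lcm(10) = 10 in-shuffles.

10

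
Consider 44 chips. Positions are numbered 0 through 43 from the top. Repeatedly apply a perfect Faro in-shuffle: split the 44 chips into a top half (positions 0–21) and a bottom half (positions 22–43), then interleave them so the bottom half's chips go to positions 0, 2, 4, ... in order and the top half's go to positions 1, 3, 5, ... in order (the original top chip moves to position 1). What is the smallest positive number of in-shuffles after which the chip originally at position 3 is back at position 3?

Follow position 3 under repeated in-shuffles:
3 → 7 → 15 → 31 → 18 → 37 → 30 → 16 → 33 → 22 → 0 → 1 → 3
It first returns after 12 in-shuffles.

12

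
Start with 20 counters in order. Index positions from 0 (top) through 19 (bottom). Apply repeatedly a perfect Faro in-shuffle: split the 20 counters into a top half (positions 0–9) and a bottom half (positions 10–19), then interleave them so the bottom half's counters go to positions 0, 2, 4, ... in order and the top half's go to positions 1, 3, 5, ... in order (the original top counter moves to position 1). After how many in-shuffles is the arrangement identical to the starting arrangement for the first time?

6

The in-shuffle permutes the 20 positions with cycle lengths [2, 3, 3, 6, 6].
Every counter is home exactly when every cycle has completed a whole number of laps, i.e. after lcm(2, 3, 6) = 6 in-shuffles.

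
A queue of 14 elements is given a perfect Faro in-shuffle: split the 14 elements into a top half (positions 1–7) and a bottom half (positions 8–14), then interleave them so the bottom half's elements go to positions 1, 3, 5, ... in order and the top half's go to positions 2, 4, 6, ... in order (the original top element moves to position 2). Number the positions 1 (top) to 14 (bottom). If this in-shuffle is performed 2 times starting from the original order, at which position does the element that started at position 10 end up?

Track the element's position through each in-shuffle:
10 → 5 → 10

10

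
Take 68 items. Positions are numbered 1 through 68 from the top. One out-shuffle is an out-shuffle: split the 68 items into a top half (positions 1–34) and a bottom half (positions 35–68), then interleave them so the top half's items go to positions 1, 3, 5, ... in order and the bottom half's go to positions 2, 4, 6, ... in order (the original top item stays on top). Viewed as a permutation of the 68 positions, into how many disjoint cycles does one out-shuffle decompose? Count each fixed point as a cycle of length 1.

3

Trace each unvisited position around until it returns:
(1) (2 3 5 9 17 33 ... len 66) (68)
3 cycles in total.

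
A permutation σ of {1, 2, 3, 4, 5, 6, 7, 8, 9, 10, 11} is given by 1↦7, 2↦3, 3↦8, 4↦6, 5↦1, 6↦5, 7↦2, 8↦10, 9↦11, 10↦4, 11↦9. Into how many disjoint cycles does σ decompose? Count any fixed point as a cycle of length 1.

2

Cycle decomposition: (1 7 2 3 8 10 4 6 5) (9 11).
2 cycles.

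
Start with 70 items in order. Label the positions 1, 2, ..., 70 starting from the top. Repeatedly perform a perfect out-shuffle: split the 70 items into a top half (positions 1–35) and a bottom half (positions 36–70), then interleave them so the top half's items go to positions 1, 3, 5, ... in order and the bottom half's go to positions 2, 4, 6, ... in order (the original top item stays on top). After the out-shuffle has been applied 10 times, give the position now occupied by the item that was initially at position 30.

Track the item's position through each out-shuffle:
30 → 59 → 48 → 26 → 51 → 32 → 63 → 56 → 42 → 14 → 27

27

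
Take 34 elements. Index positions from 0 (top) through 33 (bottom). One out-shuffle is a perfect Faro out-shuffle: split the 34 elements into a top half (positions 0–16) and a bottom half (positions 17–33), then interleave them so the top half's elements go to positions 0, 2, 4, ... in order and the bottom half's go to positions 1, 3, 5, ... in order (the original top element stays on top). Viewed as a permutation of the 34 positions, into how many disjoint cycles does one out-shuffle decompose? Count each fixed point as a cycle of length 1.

Trace each unvisited position around until it returns:
(0) (1 2 4 8 16 32 31 29 25 17) (3 6 12 24 15 30 27 21 9 18) (5 10 20 7 14 28 23 13 26 19) (11 22) (33)
6 cycles in total.

6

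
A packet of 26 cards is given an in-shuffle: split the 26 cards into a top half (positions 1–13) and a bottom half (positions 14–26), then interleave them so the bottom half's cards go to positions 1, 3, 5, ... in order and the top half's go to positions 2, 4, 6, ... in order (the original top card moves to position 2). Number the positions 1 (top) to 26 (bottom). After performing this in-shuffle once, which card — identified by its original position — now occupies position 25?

26

Work backwards from position 25, undoing one in-shuffle at a time:
25 ← 26
So the card now at position 25 started at position 26.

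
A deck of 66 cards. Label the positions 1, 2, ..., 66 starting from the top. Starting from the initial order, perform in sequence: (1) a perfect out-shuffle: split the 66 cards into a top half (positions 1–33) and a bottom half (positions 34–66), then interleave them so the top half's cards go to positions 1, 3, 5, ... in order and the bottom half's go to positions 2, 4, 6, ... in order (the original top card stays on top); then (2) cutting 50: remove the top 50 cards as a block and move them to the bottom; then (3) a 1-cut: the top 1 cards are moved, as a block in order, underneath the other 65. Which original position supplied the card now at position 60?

23

Undo the operations in reverse order, starting from position 60:
  undo op 3 (cut 1): 60 ← 61
  undo op 2 (cut 50): 61 ← 45
  undo op 1 (out-shuffle, from top half): 45 ← 23
So the card at position 60 came from original position 23.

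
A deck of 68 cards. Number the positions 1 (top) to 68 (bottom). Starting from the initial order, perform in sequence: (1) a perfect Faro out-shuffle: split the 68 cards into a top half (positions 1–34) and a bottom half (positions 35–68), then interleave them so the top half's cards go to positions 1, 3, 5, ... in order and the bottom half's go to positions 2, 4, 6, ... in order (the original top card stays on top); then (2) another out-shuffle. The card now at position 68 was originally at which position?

68

Undo the operations in reverse order, starting from position 68:
  undo op 2 (out-shuffle, from bottom half): 68 ← 68
  undo op 1 (out-shuffle, from bottom half): 68 ← 68
So the card at position 68 came from original position 68.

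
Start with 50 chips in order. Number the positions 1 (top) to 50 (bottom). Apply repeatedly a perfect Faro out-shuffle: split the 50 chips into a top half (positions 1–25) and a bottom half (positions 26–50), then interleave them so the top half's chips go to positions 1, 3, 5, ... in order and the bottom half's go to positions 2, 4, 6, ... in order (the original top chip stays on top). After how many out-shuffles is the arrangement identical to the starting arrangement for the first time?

The out-shuffle permutes the 50 positions with cycle lengths [1, 1, 3, 3, 21, 21].
Every chip is home exactly when every cycle has completed a whole number of laps, i.e. after lcm(1, 3, 21) = 21 out-shuffles.

21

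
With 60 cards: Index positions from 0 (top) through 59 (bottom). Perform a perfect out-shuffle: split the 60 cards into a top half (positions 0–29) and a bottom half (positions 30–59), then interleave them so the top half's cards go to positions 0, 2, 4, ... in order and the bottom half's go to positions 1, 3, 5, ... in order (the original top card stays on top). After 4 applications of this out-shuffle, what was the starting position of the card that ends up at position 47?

14

Work backwards from position 47, undoing one out-shuffle at a time:
47 ← 53 ← 56 ← 28 ← 14
So the card now at position 47 started at position 14.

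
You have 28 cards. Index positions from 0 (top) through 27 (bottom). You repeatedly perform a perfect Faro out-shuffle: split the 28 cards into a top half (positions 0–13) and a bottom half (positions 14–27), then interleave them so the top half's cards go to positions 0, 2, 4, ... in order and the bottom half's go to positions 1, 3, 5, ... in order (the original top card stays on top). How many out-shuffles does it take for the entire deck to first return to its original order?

The out-shuffle permutes the 28 positions with cycle lengths [1, 1, 2, 6, 18].
Every card is home exactly when every cycle has completed a whole number of laps, i.e. after lcm(1, 2, 6, 18) = 18 out-shuffles.

18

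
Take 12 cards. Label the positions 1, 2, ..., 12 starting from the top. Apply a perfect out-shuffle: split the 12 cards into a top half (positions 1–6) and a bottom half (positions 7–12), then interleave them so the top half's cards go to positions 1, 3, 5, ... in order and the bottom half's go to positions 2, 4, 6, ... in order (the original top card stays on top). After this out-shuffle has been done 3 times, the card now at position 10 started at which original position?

9

Work backwards from position 10, undoing one out-shuffle at a time:
10 ← 11 ← 6 ← 9
So the card now at position 10 started at position 9.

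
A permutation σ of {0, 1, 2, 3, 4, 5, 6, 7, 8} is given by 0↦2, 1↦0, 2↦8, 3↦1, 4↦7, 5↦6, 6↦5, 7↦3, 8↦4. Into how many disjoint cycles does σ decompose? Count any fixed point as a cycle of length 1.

Cycle decomposition: (0 2 8 4 7 3 1) (5 6).
2 cycles.

2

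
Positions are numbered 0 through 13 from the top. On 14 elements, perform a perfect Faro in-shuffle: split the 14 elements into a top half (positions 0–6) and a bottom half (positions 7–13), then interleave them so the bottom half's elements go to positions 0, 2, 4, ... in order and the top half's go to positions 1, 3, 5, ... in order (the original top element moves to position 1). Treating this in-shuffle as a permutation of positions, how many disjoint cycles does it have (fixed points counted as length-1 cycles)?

Trace each unvisited position around until it returns:
(0 1 3 7) (2 5 11 8) (4 9) (6 13 12 10)
4 cycles in total.

4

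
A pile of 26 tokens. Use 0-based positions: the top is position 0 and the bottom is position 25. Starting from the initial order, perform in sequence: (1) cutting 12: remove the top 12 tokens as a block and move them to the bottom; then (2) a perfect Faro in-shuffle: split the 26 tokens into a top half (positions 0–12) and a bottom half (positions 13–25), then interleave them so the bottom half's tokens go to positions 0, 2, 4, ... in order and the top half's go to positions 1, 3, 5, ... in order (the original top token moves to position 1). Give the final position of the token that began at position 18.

Track the token from position 18 forward through each operation:
  after op 1 (cut 12): 18 → 6
  after op 2 (in-shuffle): 6 → 13

13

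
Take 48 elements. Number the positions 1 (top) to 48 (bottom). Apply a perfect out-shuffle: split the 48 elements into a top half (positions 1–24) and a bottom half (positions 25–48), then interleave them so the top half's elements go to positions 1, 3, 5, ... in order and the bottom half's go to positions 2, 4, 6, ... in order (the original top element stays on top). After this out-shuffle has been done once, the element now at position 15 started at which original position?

Work backwards from position 15, undoing one out-shuffle at a time:
15 ← 8
So the element now at position 15 started at position 8.

8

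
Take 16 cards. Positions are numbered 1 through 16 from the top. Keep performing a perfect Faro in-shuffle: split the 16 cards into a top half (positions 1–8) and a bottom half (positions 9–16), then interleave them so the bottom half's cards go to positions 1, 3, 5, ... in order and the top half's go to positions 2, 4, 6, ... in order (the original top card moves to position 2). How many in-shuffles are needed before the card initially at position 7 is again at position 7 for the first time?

Follow position 7 under repeated in-shuffles:
7 → 14 → 11 → 5 → 10 → 3 → 6 → 12 → 7
It first returns after 8 in-shuffles.

8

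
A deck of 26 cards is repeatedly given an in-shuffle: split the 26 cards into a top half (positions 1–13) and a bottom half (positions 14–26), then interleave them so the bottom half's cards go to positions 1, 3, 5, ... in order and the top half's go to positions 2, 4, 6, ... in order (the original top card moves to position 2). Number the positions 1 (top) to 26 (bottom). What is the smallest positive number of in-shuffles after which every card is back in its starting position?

The in-shuffle permutes the 26 positions with cycle lengths [2, 6, 18].
Every card is home exactly when every cycle has completed a whole number of laps, i.e. after lcm(2, 6, 18) = 18 in-shuffles.

18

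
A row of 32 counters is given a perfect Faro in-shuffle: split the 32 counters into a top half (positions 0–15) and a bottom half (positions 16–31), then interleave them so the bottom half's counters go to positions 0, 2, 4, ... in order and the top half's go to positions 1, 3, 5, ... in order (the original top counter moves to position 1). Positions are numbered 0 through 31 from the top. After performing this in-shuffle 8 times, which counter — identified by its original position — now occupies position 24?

0

Work backwards from position 24, undoing one in-shuffle at a time:
24 ← 28 ← 30 ← 31 ← 15 ← 7 ← 3 ← 1 ← 0
So the counter now at position 24 started at position 0.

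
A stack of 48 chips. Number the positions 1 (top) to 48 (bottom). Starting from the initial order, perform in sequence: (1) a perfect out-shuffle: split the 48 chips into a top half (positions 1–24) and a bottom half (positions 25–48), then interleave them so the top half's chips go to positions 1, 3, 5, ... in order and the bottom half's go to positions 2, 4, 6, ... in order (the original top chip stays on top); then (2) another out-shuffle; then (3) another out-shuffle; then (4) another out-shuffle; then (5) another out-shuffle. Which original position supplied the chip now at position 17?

Undo the operations in reverse order, starting from position 17:
  undo op 5 (out-shuffle, from top half): 17 ← 9
  undo op 4 (out-shuffle, from top half): 9 ← 5
  undo op 3 (out-shuffle, from top half): 5 ← 3
  undo op 2 (out-shuffle, from top half): 3 ← 2
  undo op 1 (out-shuffle, from bottom half): 2 ← 25
So the chip at position 17 came from original position 25.

25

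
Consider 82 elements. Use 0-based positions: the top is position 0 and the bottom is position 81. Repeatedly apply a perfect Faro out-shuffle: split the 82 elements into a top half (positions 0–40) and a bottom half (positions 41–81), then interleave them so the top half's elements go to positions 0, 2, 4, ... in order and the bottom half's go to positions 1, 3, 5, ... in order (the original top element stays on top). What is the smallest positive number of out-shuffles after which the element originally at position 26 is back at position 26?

Follow position 26 under repeated out-shuffles:
26 → 52 → 23 → 46 → 11 → 22 → 44 → 7 → ... → 26 (length 54)
It first returns after 54 out-shuffles.

54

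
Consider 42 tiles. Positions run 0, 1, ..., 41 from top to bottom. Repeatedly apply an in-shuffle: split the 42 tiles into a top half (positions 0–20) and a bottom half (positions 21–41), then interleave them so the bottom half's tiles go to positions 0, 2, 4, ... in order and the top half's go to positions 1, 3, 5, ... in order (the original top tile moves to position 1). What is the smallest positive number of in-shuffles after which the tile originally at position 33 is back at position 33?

14

Follow position 33 under repeated in-shuffles:
33 → 24 → 6 → 13 → 27 → 12 → 25 → 8 → 17 → 35 → 28 → 14 → 29 → 16 → 33
It first returns after 14 in-shuffles.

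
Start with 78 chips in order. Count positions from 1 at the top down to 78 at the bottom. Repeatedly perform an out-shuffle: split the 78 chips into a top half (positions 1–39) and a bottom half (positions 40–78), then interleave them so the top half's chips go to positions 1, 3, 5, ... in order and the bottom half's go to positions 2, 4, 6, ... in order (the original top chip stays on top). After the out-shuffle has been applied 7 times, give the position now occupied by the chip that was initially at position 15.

22

Track the chip's position through each out-shuffle:
15 → 29 → 57 → 36 → 71 → 64 → 50 → 22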